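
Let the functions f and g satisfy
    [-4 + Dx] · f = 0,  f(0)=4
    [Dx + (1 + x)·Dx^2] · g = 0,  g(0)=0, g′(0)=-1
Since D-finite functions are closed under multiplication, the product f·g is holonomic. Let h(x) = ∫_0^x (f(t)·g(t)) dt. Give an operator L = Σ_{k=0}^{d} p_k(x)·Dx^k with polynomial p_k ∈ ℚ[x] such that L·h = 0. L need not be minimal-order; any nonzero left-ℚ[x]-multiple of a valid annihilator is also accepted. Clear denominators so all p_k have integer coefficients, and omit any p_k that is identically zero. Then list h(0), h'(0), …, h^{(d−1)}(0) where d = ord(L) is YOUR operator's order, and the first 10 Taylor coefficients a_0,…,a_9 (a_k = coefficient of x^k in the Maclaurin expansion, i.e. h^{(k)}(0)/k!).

f: a_k = 4, 16, 32, 128/3, 128/3, 512/15, 1024/45, 4096/315, 2048/315, 8192/2835, …
g: a_k = 0, -1, 1/2, -1/3, 1/4, -1/5, 1/6, -1/7, 1/8, -1/9, …
h₀=f·g: eliminate ⇒ L₀, order ≤ 1·2.
h=∫₀ˣh₀: take L = L₀·Dx.
L = (12 + 16·x)·Dx + (-7 - 8·x)·Dx^2 + (1 + x)·Dx^3  (order 3).
h: a_k = 0, 0, -2, -14/3, -19/3, -31/5, -24/5, -194/63, -1067/630, -659/810, …
ICs: h(0) = 0, h′(0) = 0, h′′(0) = -4.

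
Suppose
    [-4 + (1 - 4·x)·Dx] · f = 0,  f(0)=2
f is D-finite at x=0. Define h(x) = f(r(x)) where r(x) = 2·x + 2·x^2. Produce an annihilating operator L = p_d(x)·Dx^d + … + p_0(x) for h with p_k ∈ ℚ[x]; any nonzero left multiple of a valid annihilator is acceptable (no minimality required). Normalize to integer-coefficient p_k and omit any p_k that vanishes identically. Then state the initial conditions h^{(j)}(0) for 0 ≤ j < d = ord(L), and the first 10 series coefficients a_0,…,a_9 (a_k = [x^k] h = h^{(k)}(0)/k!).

f: a_k = 2, 8, 32, 128, 512, 2048, 8192, 32768, 131072, 524288, …
L₀ from L_f via x↦r, Dx↦r'^{-1}Dx.
L = (8 + 16·x) + (-1 + 8·x + 8·x^2)·Dx  (order 1).
h: a_k = 2, 16, 144, 1280, 11392, 101376, 902144, 8028160, 71442432, 635764736, …
ICs: h(0) = 2.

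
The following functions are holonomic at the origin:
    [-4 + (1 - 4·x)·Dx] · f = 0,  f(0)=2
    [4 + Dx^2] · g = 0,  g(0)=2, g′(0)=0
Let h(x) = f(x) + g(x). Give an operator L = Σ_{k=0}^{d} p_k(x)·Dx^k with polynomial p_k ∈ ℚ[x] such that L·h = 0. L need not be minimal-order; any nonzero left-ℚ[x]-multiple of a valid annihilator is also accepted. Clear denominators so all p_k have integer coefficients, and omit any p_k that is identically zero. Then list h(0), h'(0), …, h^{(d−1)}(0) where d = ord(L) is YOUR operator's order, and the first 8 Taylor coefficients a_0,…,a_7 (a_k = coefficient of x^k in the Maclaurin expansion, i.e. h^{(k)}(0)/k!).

f: a_k = 2, 8, 32, 128, 512, 2048, 8192, 32768, …
g: a_k = 2, 0, -4, 0, 4/3, 0, -8/45, 0, …
Weyl lclm of L_f,L_g ⇒ L₀ (ord ≤ 3).
L = (400 - 128·x + 256·x^2) + (-36 + 176·x - 192·x^2 + 256·x^3)·Dx + (100 - 32·x + 64·x^2)·Dx^2 + (-9 + 44·x - 48·x^2 + 64·x^3)·Dx^3  (order 3).
h: a_k = 4, 8, 28, 128, 1540/3, 2048, 368632/45, 32768, …
ICs: h(0) = 4, h′(0) = 8, h′′(0) = 56.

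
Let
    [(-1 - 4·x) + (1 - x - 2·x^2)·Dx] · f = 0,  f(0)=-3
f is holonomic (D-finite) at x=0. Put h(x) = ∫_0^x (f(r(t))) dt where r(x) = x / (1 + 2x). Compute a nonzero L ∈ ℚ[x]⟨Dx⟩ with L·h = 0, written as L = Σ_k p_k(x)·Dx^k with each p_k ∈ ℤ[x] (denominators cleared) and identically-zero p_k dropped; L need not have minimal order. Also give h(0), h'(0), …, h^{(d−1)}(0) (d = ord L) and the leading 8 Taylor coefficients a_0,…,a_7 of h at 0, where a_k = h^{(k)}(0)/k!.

f: a_k = -3, -3, -9, -15, -33, -63, -129, -255, …
L₀ from L_f via x↦r, Dx↦r'^{-1}Dx.
h=∫₀ˣh₀: take L = L₀·Dx.
L = (-1 - 6·x)·Dx + (1 + 5·x + 6·x^2)·Dx^2  (order 2).
h: a_k = 0, -3, -3/2, -1, 9/4, -27/5, 27/2, -243/7, …
ICs: h(0) = 0, h′(0) = -3.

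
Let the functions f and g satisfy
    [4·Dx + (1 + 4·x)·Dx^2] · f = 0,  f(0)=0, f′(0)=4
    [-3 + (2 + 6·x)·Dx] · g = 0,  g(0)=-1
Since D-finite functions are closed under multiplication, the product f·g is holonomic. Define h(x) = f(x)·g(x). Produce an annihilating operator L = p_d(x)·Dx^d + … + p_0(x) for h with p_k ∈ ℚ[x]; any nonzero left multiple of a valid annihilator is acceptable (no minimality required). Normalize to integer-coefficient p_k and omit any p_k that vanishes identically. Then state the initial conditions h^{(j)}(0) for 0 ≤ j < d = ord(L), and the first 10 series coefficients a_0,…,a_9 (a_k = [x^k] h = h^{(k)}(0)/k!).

f: a_k = 0, 4, -8, 64/3, -64, 1024/5, -2048/3, 16384/7, -8192, 262144/9, …
g: a_k = -1, -3/2, 9/8, -27/16, 405/128, -1701/256, 15309/1024, -72171/2048, 2814669/32768, -14073345/65536, …
h₀=f·g: eliminate ⇒ L₀, order ≤ 2·1.
L = (3 + 36·x) + (4 + 12·x)·Dx + (4 + 40·x + 132·x^2 + 144·x^3)·Dx^2  (order 2).
h: a_k = 0, -4, 2, -29/6, 65/4, -9383/160, 206953/960, -7147521/8960, 53092163/17920, -5695777517/516096, …
ICs: h(0) = 0, h′(0) = -4.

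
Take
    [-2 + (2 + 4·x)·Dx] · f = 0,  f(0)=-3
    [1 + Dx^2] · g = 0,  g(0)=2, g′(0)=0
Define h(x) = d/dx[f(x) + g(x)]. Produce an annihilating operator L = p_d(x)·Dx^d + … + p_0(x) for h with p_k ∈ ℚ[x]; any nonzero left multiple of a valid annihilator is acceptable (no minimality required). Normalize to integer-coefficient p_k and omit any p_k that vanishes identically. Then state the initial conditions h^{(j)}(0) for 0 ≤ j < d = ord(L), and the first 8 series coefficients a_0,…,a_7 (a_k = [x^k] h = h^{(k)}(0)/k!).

f: a_k = -3, -3, 3/2, -3/2, 15/8, -21/8, 63/16, -99/16, …
g: a_k = 2, 0, -1, 0, 1/12, 0, -1/360, 0, …
Sum ⇒ L₀ = lclm(L_f,L_g) in ℚ(x)⟨Dx⟩.
h=h₀': d/dx-closure on L₀ ⇒ L.
L = (-4 - x - x^2) + (-1 - 3·x - 3·x^2 - 2·x^3)·Dx + (-4 - x - x^2)·Dx^2 + (-1 - 3·x - 3·x^2 - 2·x^3)·Dx^3  (order 3).
h: a_k = -3, 1, -9/2, 47/6, -105/8, 2833/120, -693/16, 405407/5040, …
ICs: h(0) = -3, h′(0) = 1, h′′(0) = -9.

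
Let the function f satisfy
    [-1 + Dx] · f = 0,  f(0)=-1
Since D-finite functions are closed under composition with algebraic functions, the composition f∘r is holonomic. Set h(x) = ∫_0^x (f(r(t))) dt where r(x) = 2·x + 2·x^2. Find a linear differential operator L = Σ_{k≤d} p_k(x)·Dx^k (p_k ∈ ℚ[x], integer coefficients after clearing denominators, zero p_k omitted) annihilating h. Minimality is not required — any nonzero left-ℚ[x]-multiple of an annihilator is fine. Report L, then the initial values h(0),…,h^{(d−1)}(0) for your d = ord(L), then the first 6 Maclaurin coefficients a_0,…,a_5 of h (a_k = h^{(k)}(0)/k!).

L = (-2 - 4·x)·Dx + Dx^2  (order 2).
h: a_k = 0, -1, -1, -4/3, -4/3, -4/3, …
ICs: h(0) = 0, h′(0) = -1.

f: a_k = -1, -1, -1/2, -1/6, -1/24, -1/120, …
Substitute x→r, Dx→(1/r')Dx; clear ⇒ L₀.
Integrate: L := L₀·Dx.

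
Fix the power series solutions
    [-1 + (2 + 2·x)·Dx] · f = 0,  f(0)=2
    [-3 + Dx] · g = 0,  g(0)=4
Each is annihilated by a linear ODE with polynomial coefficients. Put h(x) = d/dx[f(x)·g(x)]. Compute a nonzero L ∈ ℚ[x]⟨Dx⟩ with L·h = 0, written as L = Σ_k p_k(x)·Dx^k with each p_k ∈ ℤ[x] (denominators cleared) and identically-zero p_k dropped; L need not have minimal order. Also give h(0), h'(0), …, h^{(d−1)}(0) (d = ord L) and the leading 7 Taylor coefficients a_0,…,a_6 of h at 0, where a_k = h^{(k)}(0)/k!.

f: a_k = 2, 1, -1/4, 1/8, -5/64, 7/128, -21/512, …
g: a_k = 4, 12, 18, 18, 27/2, 81/10, 81/20, …
Sym-product of L_f,L_g gives L₀ (≤ ord 1).
h=h₀': d/dx-closure on L₀ ⇒ L.
L = (47 + 84·x + 36·x^2) + (-14 - 26·x - 12·x^2)·Dx  (order 1).
h: a_k = 28, 94, 309/2, 667/4, 4277/32, 27189/320, 57333/1280, …
ICs: h(0) = 28.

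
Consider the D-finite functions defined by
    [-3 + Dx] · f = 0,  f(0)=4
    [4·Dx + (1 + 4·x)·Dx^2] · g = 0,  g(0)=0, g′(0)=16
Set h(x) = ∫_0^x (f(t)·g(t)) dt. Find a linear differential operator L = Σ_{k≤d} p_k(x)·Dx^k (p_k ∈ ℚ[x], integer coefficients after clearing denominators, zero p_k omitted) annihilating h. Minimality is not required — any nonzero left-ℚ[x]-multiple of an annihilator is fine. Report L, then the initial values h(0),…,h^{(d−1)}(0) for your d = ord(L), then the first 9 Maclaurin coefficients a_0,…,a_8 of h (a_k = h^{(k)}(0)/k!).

f: a_k = 4, 12, 18, 18, 27/2, 81/10, 81/20, 243/140, 729/1120, …
g: a_k = 0, 16, -32, 256/3, -256, 4096/5, -8192/3, 65536/7, -32768, …
h₀=f·g: eliminate ⇒ L₀, order ≤ 1·2.
∫: right-multiply L₀ by Dx.
L = (-3 + 36·x)·Dx + (-2 - 24·x)·Dx^2 + (1 + 4·x)·Dx^3  (order 3).
h: a_k = 0, 0, 32, 64/3, 184/3, -288/5, 3452/15, -13400/21, 138043/70, …
ICs: h(0) = 0, h′(0) = 0, h′′(0) = 64.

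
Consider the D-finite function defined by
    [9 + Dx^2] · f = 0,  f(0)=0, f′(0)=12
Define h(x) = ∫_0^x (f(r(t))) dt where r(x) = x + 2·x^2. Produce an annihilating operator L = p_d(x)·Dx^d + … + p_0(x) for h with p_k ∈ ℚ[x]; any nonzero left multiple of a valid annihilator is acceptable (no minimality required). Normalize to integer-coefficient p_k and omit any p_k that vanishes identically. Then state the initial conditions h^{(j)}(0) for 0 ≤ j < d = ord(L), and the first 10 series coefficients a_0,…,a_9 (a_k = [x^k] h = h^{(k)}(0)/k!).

L = (9 + 108·x + 432·x^2 + 576·x^3)·Dx - 4·Dx^2 + (1 + 4·x)·Dx^3  (order 3).
h: a_k = 0, 0, 6, 8, -9/2, -108/5, -693/20, -9, 45117/1120, 693/10, …
ICs: h(0) = 0, h′(0) = 0, h′′(0) = 12.

f: a_k = 0, 12, 0, -18, 0, 81/10, 0, -243/140, 0, 243/1120, …
L₀ from L_f via x↦r, Dx↦r'^{-1}Dx.
h=∫h₀ ⇒ L = L₀·Dx.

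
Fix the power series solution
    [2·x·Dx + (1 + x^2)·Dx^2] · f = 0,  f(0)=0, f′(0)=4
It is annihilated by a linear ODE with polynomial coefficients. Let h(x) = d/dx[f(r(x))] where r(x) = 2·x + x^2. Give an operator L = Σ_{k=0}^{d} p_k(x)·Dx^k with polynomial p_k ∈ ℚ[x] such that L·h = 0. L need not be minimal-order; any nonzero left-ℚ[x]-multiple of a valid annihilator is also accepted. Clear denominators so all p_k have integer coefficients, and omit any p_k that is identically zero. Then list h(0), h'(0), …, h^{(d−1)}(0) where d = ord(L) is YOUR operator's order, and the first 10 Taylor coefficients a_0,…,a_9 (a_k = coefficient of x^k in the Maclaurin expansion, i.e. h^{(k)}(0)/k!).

L = (-1 + 8·x + 16·x^2 + 12·x^3 + 3·x^4) + (1 + x + 4·x^2 + 8·x^3 + 5·x^4 + x^5)·Dx  (order 1).
h: a_k = 8, 8, -32, -64, 88, 376, -64, -1792, -1336, 7048, …
ICs: h(0) = 8.

f: a_k = 0, 4, 0, -4/3, 0, 4/5, 0, -4/7, 0, 4/9, …
h₀=f(r): pull back L_f along r ⇒ L₀.
h=h₀': d/dx-closure on L₀ ⇒ L.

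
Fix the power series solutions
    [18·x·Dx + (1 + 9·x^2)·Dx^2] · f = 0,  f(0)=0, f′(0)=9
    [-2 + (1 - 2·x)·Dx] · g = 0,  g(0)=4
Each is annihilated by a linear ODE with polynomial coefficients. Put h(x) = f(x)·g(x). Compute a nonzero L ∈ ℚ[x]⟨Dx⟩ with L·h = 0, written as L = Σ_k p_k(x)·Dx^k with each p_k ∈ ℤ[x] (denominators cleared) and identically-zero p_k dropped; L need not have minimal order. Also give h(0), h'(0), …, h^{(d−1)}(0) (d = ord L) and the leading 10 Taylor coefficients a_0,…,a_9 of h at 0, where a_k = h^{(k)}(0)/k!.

L = 36·x + (4 - 18·x + 72·x^2)·Dx + (-1 + 2·x - 9·x^2 + 18·x^3)·Dx^2  (order 2).
h: a_k = 0, 36, 72, 36, 72, 3636/5, 7272/5, -29412/35, -58824/35, 800892/35, …
ICs: h(0) = 0, h′(0) = 36.

f: a_k = 0, 9, 0, -27, 0, 729/5, 0, -6561/7, 0, 6561, …
g: a_k = 4, 8, 16, 32, 64, 128, 256, 512, 1024, 2048, …
h₀=f·g: eliminate ⇒ L₀, order ≤ 2·1.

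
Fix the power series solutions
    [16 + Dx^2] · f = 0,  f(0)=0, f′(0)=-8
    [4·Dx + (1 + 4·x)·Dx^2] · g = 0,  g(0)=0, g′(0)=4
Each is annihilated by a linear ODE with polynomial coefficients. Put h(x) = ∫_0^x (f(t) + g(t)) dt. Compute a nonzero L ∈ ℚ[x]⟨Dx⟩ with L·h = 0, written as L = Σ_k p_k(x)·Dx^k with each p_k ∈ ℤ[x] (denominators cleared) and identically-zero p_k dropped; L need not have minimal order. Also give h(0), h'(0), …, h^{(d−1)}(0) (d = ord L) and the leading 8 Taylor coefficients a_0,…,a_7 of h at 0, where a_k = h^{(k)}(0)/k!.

L = (448 + 512·x + 1024·x^2)·Dx^2 + (48 + 320·x + 768·x^2 + 1024·x^3)·Dx^3 + (28 + 32·x + 64·x^2)·Dx^4 + (3 + 20·x + 48·x^2 + 64·x^3)·Dx^5  (order 5).
h: a_k = 0, 0, -2, -8/3, 32/3, -64/5, 1408/45, -2048/21, …
ICs: h(0) = 0, h′(0) = 0, h′′(0) = -4, h′′′(0) = -16, h′′′′(0) = 256.

f: a_k = 0, -8, 0, 64/3, 0, -256/15, 0, 2048/315, …
g: a_k = 0, 4, -8, 64/3, -64, 1024/5, -2048/3, 16384/7, …
Weyl lclm of L_f,L_g ⇒ L₀ (ord ≤ 4).
Integrate: L := L₀·Dx.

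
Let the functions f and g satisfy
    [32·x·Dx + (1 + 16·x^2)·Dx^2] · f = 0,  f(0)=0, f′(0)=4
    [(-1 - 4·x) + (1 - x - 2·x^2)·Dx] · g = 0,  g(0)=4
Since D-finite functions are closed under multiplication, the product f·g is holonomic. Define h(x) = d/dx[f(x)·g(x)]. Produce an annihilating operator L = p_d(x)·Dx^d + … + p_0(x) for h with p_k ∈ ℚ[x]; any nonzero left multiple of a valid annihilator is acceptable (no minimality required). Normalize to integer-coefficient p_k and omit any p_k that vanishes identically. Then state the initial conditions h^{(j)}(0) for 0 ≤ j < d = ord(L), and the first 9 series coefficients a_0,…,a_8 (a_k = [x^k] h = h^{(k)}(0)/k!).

f: a_k = 0, 4, 0, -64/3, 0, 1024/5, 0, -16384/7, 0, …
g: a_k = 4, 4, 12, 20, 44, 84, 172, 340, 684, …
Product ⇒ symmetric product L₀, ord ≤ 2.
h=h₀': d/dx-closure on L₀ ⇒ L.
L = (-36 + 2880·x^2 + 6144·x^3 + 18432·x^4) + (11 + 60·x - 144·x^2 - 64·x^3 + 6144·x^4 + 12288·x^5)·Dx + (-1 - 7·x - 54·x^2 - 48·x^3 - 512·x^4 + 1024·x^5 + 1536·x^6)·Dx^2  (order 2).
h: a_k = 16, 32, -112, -64/3, 3696, 21856/5, -751312/15, -319104/7, 30397328/35, …
ICs: h(0) = 16, h′(0) = 32.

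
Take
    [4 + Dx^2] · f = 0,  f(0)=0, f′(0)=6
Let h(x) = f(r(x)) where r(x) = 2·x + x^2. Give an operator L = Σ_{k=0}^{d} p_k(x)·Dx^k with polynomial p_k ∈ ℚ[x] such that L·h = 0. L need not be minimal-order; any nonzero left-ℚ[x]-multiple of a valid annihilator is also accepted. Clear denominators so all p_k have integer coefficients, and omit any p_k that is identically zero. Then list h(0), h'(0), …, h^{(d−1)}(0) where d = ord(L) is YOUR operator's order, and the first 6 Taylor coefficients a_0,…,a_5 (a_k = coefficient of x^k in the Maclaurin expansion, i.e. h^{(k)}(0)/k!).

L = (16 + 48·x + 48·x^2 + 16·x^3) - Dx + (1 + x)·Dx^2  (order 2).
h: a_k = 0, 12, 6, -32, -48, 8/5, …
ICs: h(0) = 0, h′(0) = 12.

f: a_k = 0, 6, 0, -4, 0, 4/5, …
Change of var in L_f (x↦r) gives L₀.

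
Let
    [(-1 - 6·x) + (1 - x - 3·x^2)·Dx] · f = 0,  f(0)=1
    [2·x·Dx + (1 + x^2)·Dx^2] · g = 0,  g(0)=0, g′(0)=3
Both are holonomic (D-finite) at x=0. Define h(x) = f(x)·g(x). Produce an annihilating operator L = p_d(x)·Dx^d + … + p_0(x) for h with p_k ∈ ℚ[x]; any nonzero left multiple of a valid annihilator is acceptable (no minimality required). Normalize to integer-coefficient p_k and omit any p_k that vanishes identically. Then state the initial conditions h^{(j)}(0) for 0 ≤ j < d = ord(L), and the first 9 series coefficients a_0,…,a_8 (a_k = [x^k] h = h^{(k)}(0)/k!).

L = (6 + 2·x + 18·x^2) + (2 + 10·x + 4·x^2 + 18·x^3)·Dx + (-1 + x + 2·x^2 + x^3 + 3·x^4)·Dx^2  (order 2).
h: a_k = 0, 3, 3, 11, 20, 268/5, 568/5, 9589/35, 21517/35, …
ICs: h(0) = 0, h′(0) = 3.

f: a_k = 1, 1, 4, 7, 19, 40, 97, 217, 508, …
g: a_k = 0, 3, 0, -1, 0, 3/5, 0, -3/7, 0, …
f·g: L₀ = L_f ⊗_s L_g, ord ≤ 1·2.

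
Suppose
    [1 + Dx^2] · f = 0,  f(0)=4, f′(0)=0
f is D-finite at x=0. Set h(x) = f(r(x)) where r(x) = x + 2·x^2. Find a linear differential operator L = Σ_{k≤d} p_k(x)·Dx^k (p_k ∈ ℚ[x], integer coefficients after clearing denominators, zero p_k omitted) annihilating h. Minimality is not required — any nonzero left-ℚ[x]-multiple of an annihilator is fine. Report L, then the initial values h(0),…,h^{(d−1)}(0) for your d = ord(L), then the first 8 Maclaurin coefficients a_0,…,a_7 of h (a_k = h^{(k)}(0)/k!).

f: a_k = 4, 0, -2, 0, 1/6, 0, -1/180, 0, …
h₀=f(r): pull back L_f along r ⇒ L₀.
L = (1 + 12·x + 48·x^2 + 64·x^3) - 4·Dx + (1 + 4·x)·Dx^2  (order 2).
h: a_k = 4, 0, -2, -8, -47/6, 4/3, 719/180, 79/15, …
ICs: h(0) = 4, h′(0) = 0.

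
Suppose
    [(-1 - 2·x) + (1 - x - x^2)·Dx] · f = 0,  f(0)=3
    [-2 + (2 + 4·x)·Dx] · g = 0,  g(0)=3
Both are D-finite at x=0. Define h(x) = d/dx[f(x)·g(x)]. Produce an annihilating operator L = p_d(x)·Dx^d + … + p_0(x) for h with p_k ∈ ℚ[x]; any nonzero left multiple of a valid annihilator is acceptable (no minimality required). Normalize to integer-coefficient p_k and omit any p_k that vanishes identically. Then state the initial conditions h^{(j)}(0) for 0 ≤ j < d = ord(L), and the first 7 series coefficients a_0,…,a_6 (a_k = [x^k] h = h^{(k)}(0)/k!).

f: a_k = 3, 3, 6, 9, 15, 24, 39, …
g: a_k = 3, 3, -3/2, 3/2, -15/8, 21/8, -63/16, …
L₀ := L_f ⊗_s L_g (sym. prod.), ord ≤ 1.
Derive L from L₀ (diff closure).
L = (5 + 30·x + 45·x^2 + 30·x^3 + 15·x^4) + (-2 - 5·x + 10·x^3 + 15·x^4 + 6·x^5)·Dx  (order 1).
h: a_k = 18, 45, 135, 495/2, 2295/4, 7911/8, 16695/8, …
ICs: h(0) = 18.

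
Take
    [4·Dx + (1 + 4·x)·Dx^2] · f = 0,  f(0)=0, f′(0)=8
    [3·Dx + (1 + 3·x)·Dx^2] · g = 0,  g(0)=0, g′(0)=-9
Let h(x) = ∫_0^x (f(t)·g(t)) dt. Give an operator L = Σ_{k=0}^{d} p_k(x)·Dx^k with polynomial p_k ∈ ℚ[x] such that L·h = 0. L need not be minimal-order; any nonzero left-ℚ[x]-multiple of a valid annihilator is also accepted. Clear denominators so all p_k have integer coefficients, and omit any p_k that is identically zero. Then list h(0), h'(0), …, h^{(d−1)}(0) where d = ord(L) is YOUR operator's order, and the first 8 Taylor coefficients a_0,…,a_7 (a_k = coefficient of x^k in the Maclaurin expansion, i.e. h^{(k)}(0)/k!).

f: a_k = 0, 8, -16, 128/3, -128, 2048/5, -4096/3, 32768/7, …
g: a_k = 0, -9, 27/2, -27, 243/4, -729/5, 729/2, -6561/7, …
L₀ := L_f ⊗_s L_g (sym. prod.), ord ≤ 4.
∫: right-multiply L₀ by Dx.
L = (600 + 4032·x + 6912·x^2)·Dx^2 + (854 + 8808·x + 30240·x^2 + 34560·x^3)·Dx^3 + (172 + 2380·x + 12312·x^2 + 28224·x^3 + 24192·x^4)·Dx^4 + (7 + 122·x + 847·x^2 + 2928·x^3 + 5040·x^4 + 3456·x^5)·Dx^5  (order 5).
h: a_k = 0, 0, 0, -24, 63, -816/5, 441, -43524/35, …
ICs: h(0) = 0, h′(0) = 0, h′′(0) = 0, h′′′(0) = -144, h′′′′(0) = 1512.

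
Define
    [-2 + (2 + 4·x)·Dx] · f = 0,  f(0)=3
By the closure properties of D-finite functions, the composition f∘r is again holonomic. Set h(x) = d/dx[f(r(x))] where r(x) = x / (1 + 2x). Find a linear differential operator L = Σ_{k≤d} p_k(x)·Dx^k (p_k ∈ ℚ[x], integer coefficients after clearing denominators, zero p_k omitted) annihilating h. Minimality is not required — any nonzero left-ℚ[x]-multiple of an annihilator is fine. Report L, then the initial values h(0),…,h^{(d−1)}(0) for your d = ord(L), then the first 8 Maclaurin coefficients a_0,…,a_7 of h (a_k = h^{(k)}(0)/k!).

L = (-5 - 16·x) + (-1 - 6·x - 8·x^2)·Dx  (order 1).
h: a_k = 3, -15, 117/2, -423/2, 5985/8, -21177/8, 151305/16, -547383/16, …
ICs: h(0) = 3.

f: a_k = 3, 3, -3/2, 3/2, -15/8, 21/8, -63/16, 99/16, …
L₀ from L_f via x↦r, Dx↦r'^{-1}Dx.
Differentiate: ansatz ord ≤ ord L₀ ⇒ L.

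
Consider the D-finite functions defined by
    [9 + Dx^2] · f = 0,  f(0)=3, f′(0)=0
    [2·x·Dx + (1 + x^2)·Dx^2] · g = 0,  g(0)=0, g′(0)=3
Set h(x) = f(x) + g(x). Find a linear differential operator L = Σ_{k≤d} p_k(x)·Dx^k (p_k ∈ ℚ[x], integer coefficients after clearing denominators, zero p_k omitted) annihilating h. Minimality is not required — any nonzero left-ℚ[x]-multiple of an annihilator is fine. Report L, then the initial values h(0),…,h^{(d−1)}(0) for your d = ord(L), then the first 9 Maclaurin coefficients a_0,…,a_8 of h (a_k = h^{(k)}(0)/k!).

f: a_k = 3, 0, -27/2, 0, 81/8, 0, -243/80, 0, 2187/4480, …
g: a_k = 0, 3, 0, -1, 0, 3/5, 0, -3/7, 0, …
h₀=f+g: left-lcm gives L₀, ord ≤ 4.
L = (-54·x + 540·x^3 + 162·x^5)·Dx + (63 + 279·x^2 + 297·x^4 + 81·x^6)·Dx^2 + (-6·x + 60·x^3 + 18·x^5)·Dx^3 + (7 + 31·x^2 + 33·x^4 + 9·x^6)·Dx^4  (order 4).
h: a_k = 3, 3, -27/2, -1, 81/8, 3/5, -243/80, -3/7, 2187/4480, …
ICs: h(0) = 3, h′(0) = 3, h′′(0) = -27, h′′′(0) = -6.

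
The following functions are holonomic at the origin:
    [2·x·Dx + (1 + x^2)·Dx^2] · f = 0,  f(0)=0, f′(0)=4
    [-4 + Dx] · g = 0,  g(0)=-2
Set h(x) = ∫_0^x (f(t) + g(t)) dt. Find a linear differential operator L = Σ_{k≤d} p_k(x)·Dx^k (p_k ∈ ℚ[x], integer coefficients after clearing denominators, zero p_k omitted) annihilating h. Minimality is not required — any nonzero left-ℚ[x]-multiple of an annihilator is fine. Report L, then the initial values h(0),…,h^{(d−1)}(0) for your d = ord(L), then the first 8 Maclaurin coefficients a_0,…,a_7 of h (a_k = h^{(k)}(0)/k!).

f: a_k = 0, 4, 0, -4/3, 0, 4/5, 0, -4/7, …
g: a_k = -2, -8, -16, -64/3, -64/3, -256/15, -512/45, -2048/315, …
Sum ⇒ L₀ = lclm(L_f,L_g) in ℚ(x)⟨Dx⟩.
Integrate: L := L₀·Dx.
L = (4 - 16·x - 12·x^2 - 16·x^3)·Dx^2 + (-9 - 13·x^2 - 8·x^4)·Dx^3 + (2 + x + 4·x^2 + x^3 + 2·x^4)·Dx^4  (order 4).
h: a_k = 0, -2, -2, -16/3, -17/3, -64/15, -122/45, -512/315, …
ICs: h(0) = 0, h′(0) = -2, h′′(0) = -4, h′′′(0) = -32.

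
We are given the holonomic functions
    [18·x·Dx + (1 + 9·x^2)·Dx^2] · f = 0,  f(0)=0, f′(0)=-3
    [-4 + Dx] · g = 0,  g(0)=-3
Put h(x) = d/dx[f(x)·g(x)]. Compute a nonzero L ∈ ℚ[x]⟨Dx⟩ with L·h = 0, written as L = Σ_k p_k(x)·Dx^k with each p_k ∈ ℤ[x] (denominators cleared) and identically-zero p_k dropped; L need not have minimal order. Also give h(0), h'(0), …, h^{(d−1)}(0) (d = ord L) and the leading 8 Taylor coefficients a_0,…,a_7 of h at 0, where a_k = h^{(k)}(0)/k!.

f: a_k = 0, -3, 0, 9, 0, -243/5, 0, 2187/7, …
g: a_k = -3, -12, -24, -32, -32, -128/5, -256/15, -1024/105, …
Sym-product of L_f,L_g gives L₀ (≤ ord 2).
Derive L from L₀ (diff closure).
L = (-4 - 288·x + 1548·x^2 - 2592·x^3 + 2592·x^4) + (-7 + 108·x - 531·x^2 + 972·x^3 - 1296·x^4)·Dx + (2 - 9·x + 36·x^2 - 81·x^3 + 162·x^4)·Dx^2  (order 2).
h: a_k = 9, 72, 135, -48, 129, 2232, -269/5, -670624/35, …
ICs: h(0) = 9, h′(0) = 72.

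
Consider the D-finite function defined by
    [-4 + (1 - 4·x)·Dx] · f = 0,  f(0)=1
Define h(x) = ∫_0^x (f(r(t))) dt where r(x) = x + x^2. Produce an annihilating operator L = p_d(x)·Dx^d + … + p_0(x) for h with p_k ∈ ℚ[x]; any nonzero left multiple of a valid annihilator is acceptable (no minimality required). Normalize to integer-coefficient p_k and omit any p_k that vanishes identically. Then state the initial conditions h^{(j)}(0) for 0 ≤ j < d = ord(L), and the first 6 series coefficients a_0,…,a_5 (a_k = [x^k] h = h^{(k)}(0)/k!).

L = (4 + 8·x)·Dx + (-1 + 4·x + 4·x^2)·Dx^2  (order 2).
h: a_k = 0, 1, 2, 20/3, 24, 464/5, …
ICs: h(0) = 0, h′(0) = 1.

f: a_k = 1, 4, 16, 64, 256, 1024, …
Change of var in L_f (x↦r) gives L₀.
h=∫h₀ ⇒ L = L₀·Dx.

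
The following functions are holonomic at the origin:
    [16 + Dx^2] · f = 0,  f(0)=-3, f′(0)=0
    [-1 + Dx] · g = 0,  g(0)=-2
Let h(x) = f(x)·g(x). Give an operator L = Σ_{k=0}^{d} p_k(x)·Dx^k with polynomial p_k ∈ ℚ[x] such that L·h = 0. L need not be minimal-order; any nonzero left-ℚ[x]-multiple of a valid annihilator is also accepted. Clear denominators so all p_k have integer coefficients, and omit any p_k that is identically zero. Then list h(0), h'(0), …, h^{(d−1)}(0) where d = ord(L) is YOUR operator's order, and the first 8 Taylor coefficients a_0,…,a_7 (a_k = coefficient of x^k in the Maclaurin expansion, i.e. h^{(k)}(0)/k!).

L = 17 - 2·Dx + Dx^2  (order 2).
h: a_k = 6, 6, -45, -47, 161/4, 1121/20, -33/8, -20047/840, …
ICs: h(0) = 6, h′(0) = 6.

f: a_k = -3, 0, 24, 0, -32, 0, 256/15, 0, …
g: a_k = -2, -2, -1, -1/3, -1/12, -1/60, -1/360, -1/2520, …
h₀=f·g: eliminate ⇒ L₀, order ≤ 2·1.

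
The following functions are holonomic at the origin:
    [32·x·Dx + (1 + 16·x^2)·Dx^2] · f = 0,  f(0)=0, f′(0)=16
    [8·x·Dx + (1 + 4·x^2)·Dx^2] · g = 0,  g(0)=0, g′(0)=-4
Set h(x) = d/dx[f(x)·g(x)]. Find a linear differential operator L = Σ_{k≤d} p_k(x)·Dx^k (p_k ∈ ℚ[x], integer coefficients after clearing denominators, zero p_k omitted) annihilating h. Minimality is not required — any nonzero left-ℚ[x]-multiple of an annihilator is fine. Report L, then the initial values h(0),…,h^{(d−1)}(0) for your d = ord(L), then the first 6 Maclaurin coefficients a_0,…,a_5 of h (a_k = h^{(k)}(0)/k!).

L = (-1536·x - 51200·x^3 - 262144·x^5 + 655360·x^7 + 6291456·x^9) + (-80 - 6592·x^2 - 92160·x^4 - 229376·x^6 + 2293760·x^8 + 9437184·x^10)·Dx + (-160·x - 4480·x^3 - 30720·x^5 + 69632·x^7 + 1310720·x^9 + 3145728·x^11)·Dx^2 + (-1 - 40·x^2 - 464·x^4 + 29696·x^8 + 163840·x^10 + 262144·x^12)·Dx^3  (order 3).
h: a_k = 0, -128, 0, 5120/3, 0, -354304/15, …
ICs: h(0) = 0, h′(0) = -128, h′′(0) = 0.

f: a_k = 0, 16, 0, -256/3, 0, 4096/5, …
g: a_k = 0, -4, 0, 16/3, 0, -64/5, …
f·g: L₀ = L_f ⊗_s L_g, ord ≤ 2·2.
Derive L from L₀ (diff closure).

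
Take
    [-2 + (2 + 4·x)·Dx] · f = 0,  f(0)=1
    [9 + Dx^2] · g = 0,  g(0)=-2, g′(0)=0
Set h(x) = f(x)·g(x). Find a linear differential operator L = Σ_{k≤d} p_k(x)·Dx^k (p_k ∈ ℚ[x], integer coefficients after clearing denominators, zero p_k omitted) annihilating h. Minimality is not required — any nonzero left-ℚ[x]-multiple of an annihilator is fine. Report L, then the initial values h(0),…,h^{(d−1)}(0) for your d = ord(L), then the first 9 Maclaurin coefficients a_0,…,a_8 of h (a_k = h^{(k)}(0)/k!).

L = (12 + 36·x + 36·x^2) + (-2 - 4·x)·Dx + (1 + 4·x + 4·x^2)·Dx^2  (order 2).
h: a_k = -2, -2, 10, 8, -10, -4, 12/5, 12/5, -78/35, …
ICs: h(0) = -2, h′(0) = -2.

f: a_k = 1, 1, -1/2, 1/2, -5/8, 7/8, -21/16, 33/16, -429/128, …
g: a_k = -2, 0, 9, 0, -27/4, 0, 81/40, 0, -729/2240, …
Sym-product of L_f,L_g gives L₀ (≤ ord 2).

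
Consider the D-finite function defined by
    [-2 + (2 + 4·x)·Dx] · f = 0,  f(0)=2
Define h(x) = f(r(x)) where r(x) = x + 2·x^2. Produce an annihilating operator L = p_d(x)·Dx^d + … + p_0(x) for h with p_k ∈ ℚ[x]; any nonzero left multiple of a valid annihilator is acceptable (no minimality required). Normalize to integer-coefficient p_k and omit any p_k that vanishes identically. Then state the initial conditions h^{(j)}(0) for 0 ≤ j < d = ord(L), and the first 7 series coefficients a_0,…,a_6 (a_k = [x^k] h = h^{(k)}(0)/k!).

L = (-1 - 4·x) + (1 + 2·x + 4·x^2)·Dx  (order 1).
h: a_k = 2, 2, 3, -3, 3/4, 15/4, -57/8, …
ICs: h(0) = 2.

f: a_k = 2, 2, -1, 1, -5/4, 7/4, -21/8, …
f∘r: x↦r, Dx↦Dx/r' in L_f ⇒ L₀.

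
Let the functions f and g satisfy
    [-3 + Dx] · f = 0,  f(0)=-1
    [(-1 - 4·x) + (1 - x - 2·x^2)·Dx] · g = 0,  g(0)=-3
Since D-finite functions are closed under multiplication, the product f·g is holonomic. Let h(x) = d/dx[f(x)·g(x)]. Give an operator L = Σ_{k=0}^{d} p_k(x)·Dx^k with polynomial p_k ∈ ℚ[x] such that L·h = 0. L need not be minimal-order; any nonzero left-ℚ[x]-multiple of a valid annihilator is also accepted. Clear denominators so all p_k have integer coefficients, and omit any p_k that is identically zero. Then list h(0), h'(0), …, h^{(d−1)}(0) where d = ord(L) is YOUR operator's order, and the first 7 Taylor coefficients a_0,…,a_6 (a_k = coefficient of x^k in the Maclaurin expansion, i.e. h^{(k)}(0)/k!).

L = (21 + 12·x - 39·x^2 - 12·x^3 + 36·x^4) + (-4 + 3·x + 15·x^2 - 4·x^3 - 12·x^4)·Dx  (order 1).
h: a_k = 12, 63, 207, 1137/2, 1431, 137637/40, 321213/40, …
ICs: h(0) = 12.

f: a_k = -1, -3, -9/2, -9/2, -27/8, -81/40, -81/80, …
g: a_k = -3, -3, -9, -15, -33, -63, -129, …
L₀ := L_f ⊗_s L_g (sym. prod.), ord ≤ 1.
Derive L from L₀ (diff closure).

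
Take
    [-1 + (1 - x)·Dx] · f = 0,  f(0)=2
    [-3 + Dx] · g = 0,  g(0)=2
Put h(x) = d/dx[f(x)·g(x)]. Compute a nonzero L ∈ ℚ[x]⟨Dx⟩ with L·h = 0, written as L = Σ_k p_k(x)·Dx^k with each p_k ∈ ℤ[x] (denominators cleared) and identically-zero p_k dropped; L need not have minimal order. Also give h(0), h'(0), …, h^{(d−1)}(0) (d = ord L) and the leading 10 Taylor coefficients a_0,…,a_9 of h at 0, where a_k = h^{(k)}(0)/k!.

L = (17 - 24·x + 9·x^2) + (-4 + 7·x - 3·x^2)·Dx  (order 1).
h: a_k = 16, 68, 156, 262, 368, 4659/10, 5557/10, 89641/140, 202239/280, 899569/1120, …
ICs: h(0) = 16.

f: a_k = 2, 2, 2, 2, 2, 2, 2, 2, 2, 2, …
g: a_k = 2, 6, 9, 9, 27/4, 81/20, 81/40, 243/280, 729/2240, 243/2240, …
Sym-product of L_f,L_g gives L₀ (≤ ord 1).
Derive L from L₀ (diff closure).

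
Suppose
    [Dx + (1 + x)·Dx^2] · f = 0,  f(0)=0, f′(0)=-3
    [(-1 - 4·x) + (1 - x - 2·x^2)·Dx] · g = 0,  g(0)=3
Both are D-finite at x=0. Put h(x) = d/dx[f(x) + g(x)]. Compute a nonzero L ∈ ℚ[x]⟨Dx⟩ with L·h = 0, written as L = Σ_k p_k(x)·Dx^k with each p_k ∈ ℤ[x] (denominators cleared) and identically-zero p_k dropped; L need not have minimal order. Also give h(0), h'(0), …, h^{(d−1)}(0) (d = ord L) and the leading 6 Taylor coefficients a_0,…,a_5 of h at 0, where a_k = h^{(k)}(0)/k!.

f: a_k = 0, -3, 3/2, -1, 3/4, -3/5, …
g: a_k = 3, 3, 9, 15, 33, 63, …
Sum ⇒ L₀ = lclm(L_f,L_g) in ℚ(x)⟨Dx⟩.
Derive L from L₀ (diff closure).
L = (-42 - 144·x - 144·x^2 - 96·x^3) + (-28 - 172·x - 312·x^2 - 328·x^3 - 160·x^4)·Dx + (7 + 14·x - 5·x^2 - 56·x^3 - 76·x^4 - 32·x^5)·Dx^2  (order 2).
h: a_k = 0, 21, 42, 135, 312, 777, …
ICs: h(0) = 0, h′(0) = 21.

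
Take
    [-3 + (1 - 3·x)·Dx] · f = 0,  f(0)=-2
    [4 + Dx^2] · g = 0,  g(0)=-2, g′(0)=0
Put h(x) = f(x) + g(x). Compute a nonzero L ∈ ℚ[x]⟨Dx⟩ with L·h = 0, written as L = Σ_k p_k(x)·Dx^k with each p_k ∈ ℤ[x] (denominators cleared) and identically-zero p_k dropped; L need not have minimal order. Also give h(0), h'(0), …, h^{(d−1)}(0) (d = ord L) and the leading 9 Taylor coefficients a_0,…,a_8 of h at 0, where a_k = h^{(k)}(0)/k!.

L = (348 - 144·x + 216·x^2) + (-44 + 180·x - 216·x^2 + 216·x^3)·Dx + (87 - 36·x + 54·x^2)·Dx^2 + (-11 + 45·x - 54·x^2 + 54·x^3)·Dx^3  (order 3).
h: a_k = -4, -6, -14, -54, -490/3, -486, -65602/45, -4374, -4133434/315, …
ICs: h(0) = -4, h′(0) = -6, h′′(0) = -28.

f: a_k = -2, -6, -18, -54, -162, -486, -1458, -4374, -13122, …
g: a_k = -2, 0, 4, 0, -4/3, 0, 8/45, 0, -4/315, …
f+g: L₀ = lclm(L_f,L_g), ord ≤ 1+2.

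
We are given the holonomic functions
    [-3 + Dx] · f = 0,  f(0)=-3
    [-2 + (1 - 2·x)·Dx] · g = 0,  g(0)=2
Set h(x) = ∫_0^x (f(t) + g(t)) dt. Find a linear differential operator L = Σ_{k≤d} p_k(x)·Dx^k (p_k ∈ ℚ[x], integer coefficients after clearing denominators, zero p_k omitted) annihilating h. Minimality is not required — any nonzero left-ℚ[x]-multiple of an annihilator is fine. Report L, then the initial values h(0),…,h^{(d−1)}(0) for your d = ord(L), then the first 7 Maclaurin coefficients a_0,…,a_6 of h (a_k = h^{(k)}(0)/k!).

L = (6 + 36·x)·Dx + (1 - 36·x + 36·x^2)·Dx^2 + (-1 + 8·x - 12·x^2)·Dx^3  (order 3).
h: a_k = 0, -1, -5/2, -11/6, 5/8, 35/8, 2317/240, …
ICs: h(0) = 0, h′(0) = -1, h′′(0) = -5.

f: a_k = -3, -9, -27/2, -27/2, -81/8, -243/40, -243/80, …
g: a_k = 2, 4, 8, 16, 32, 64, 128, …
L₀ := lclm(L_f,L_g); ord L₀ ≤ 1+1.
h=∫₀ˣh₀: take L = L₀·Dx.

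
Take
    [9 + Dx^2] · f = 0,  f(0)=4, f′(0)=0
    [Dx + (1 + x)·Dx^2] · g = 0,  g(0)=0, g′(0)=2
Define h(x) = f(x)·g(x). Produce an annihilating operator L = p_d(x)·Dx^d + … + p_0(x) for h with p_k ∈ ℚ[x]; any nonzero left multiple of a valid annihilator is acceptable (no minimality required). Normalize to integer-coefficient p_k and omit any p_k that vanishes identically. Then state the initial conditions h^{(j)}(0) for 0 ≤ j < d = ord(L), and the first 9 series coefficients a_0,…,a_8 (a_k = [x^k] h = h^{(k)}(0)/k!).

L = (2493 + 10854·x + 17091·x^2 + 11664·x^3 + 2916·x^4) + (612 + 1908·x + 1944·x^2 + 648·x^3)·Dx + (592 + 2484·x + 3834·x^2 + 2592·x^3 + 648·x^4)·Dx^2 + (68 + 212·x + 216·x^2 + 72·x^3)·Dx^3 + (35 + 142·x + 215·x^2 + 144·x^3 + 36·x^4)·Dx^4  (order 4).
h: a_k = 0, 8, -4, -100/3, 16, 83/5, -35/6, -361/70, 23/10, …
ICs: h(0) = 0, h′(0) = 8, h′′(0) = -8, h′′′(0) = -200.

f: a_k = 4, 0, -18, 0, 27/2, 0, -81/20, 0, 729/1120, …
g: a_k = 0, 2, -1, 2/3, -1/2, 2/5, -1/3, 2/7, -1/4, …
Sym-product of L_f,L_g gives L₀ (≤ ord 4).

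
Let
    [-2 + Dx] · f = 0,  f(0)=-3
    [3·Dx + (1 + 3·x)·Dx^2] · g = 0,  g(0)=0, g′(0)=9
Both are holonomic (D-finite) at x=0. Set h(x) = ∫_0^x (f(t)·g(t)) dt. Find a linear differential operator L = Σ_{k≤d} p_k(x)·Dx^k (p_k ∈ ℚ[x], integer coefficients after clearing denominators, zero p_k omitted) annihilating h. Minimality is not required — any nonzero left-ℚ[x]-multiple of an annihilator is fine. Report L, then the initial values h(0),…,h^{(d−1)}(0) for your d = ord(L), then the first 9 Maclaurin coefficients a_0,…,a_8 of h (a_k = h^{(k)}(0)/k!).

f: a_k = -3, -6, -6, -4, -2, -4/5, -4/15, -8/105, -2/105, …
g: a_k = 0, 9, -27/2, 27, -243/4, 729/5, -729/2, 6561/7, -19683/8, …
Sym-product of L_f,L_g gives L₀ (≤ ord 2).
h=∫h₀ ⇒ L = L₀·Dx.
L = (-2 + 12·x)·Dx + (-1 - 12·x)·Dx^2 + (1 + 3·x)·Dx^3  (order 3).
h: a_k = 0, 0, -27/2, -9/2, -27/2, 261/20, -663/20, 495/7, -45579/280, …
ICs: h(0) = 0, h′(0) = 0, h′′(0) = -27.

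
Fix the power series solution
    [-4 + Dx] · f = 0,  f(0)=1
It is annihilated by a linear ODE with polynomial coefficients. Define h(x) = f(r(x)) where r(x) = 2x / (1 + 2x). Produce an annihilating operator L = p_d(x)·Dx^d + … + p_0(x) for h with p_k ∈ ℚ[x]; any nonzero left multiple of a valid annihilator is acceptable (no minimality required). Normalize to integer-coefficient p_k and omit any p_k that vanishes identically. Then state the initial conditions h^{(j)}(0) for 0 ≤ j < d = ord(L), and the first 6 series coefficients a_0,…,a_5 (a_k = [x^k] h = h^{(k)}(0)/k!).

L = -8 + (1 + 4·x + 4·x^2)·Dx  (order 1).
h: a_k = 1, 8, 16, -32/3, -64/3, 896/15, …
ICs: h(0) = 1.

f: a_k = 1, 4, 8, 32/3, 32/3, 128/15, …
f∘r: x↦r, Dx↦Dx/r' in L_f ⇒ L₀.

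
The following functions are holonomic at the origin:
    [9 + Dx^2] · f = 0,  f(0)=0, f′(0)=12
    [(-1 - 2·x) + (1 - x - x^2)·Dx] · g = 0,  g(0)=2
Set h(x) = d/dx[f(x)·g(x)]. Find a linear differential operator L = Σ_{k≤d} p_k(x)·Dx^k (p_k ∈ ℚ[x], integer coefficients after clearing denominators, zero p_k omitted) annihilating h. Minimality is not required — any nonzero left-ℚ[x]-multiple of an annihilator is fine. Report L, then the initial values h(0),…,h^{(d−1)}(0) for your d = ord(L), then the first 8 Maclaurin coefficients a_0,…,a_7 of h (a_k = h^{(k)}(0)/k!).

L = (3 - 162·x - 81·x^2 + 162·x^3 + 81·x^4) + (-12 - 6·x + 54·x^2 + 36·x^3)·Dx + (7 - 16·x - 7·x^2 + 18·x^3 + 9·x^4)·Dx^2  (order 2).
h: a_k = 24, 48, 36, 144, 321, 3006/5, 2253/2, 73116/35, …
ICs: h(0) = 24, h′(0) = 48.

f: a_k = 0, 12, 0, -18, 0, 81/10, 0, -243/140, …
g: a_k = 2, 2, 4, 6, 10, 16, 26, 42, …
Sym-product of L_f,L_g gives L₀ (≤ ord 2).
Differentiate: ansatz ord ≤ ord L₀ ⇒ L.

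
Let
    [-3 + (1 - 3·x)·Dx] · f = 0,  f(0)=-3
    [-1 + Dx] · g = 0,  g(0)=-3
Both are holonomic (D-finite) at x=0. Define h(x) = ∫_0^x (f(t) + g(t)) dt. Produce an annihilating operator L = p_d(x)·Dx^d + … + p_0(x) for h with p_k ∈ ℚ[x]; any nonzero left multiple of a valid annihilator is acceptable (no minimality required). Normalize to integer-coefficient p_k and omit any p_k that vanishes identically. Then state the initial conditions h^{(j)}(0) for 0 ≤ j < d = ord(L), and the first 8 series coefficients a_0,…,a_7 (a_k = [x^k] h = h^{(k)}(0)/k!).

L = (-15 - 9·x)·Dx + (17 + 6·x - 9·x^2)·Dx^2 + (-2 + 3·x + 9·x^2)·Dx^3  (order 3).
h: a_k = 0, -6, -6, -19/2, -163/8, -389/8, -29161/240, -74983/240, …
ICs: h(0) = 0, h′(0) = -6, h′′(0) = -12.

f: a_k = -3, -9, -27, -81, -243, -729, -2187, -6561, …
g: a_k = -3, -3, -3/2, -1/2, -1/8, -1/40, -1/240, -1/1680, …
h₀=f+g: left-lcm gives L₀, ord ≤ 2.
h=∫h₀ ⇒ L = L₀·Dx.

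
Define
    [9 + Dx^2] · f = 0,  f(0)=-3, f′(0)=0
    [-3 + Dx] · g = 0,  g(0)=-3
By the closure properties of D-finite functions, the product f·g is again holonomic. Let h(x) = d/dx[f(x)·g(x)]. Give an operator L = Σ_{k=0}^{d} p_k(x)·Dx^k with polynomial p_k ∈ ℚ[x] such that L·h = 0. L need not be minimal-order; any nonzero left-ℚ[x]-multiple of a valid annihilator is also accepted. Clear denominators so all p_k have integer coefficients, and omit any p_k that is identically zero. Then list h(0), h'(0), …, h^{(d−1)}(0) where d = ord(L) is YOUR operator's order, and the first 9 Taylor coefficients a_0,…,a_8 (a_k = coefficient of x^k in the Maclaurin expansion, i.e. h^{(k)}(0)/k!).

f: a_k = -3, 0, 27/2, 0, -81/8, 0, 243/80, 0, -2187/4480, …
g: a_k = -3, -9, -27/2, -27/2, -81/8, -243/40, -243/80, -729/560, -2187/4480, …
h₀=f·g: eliminate ⇒ L₀, order ≤ 2·1.
h₀' ⇒ L via d/dx closure of L₀.
L = 18 - 6·Dx + Dx^2  (order 2).
h: a_k = 27, 0, -243, -486, -729/2, 0, 2187/10, 6561/35, 19683/280, …
ICs: h(0) = 27, h′(0) = 0.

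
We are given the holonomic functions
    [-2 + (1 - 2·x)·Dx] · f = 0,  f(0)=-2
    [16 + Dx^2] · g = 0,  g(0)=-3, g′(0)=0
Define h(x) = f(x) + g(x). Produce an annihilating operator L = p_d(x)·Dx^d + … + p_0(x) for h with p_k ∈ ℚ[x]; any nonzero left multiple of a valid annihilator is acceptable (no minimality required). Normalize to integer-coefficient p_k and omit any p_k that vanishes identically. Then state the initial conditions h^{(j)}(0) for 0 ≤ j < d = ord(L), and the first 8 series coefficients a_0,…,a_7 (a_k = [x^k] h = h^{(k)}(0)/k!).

f: a_k = -2, -4, -8, -16, -32, -64, -128, -256, …
g: a_k = -3, 0, 24, 0, -32, 0, 256/15, 0, …
f+g: L₀ = lclm(L_f,L_g), ord ≤ 1+2.
L = (160 - 256·x + 256·x^2) + (-48 + 224·x - 384·x^2 + 256·x^3)·Dx + (10 - 16·x + 16·x^2)·Dx^2 + (-3 + 14·x - 24·x^2 + 16·x^3)·Dx^3  (order 3).
h: a_k = -5, -4, 16, -16, -64, -64, -1664/15, -256, …
ICs: h(0) = -5, h′(0) = -4, h′′(0) = 32.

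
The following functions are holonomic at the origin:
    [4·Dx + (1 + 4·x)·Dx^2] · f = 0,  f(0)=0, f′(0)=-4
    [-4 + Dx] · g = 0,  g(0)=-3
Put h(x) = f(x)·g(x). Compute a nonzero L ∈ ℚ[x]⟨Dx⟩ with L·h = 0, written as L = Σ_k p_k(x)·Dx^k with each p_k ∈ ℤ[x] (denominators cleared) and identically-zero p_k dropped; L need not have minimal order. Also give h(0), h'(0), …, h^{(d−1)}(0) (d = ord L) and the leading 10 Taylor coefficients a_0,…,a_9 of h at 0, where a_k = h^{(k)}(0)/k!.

L = 64·x + (-4 - 32·x)·Dx + (1 + 4·x)·Dx^2  (order 2).
h: a_k = 0, 12, 24, 64, 0, 1152/5, -1792/3, 47104/21, -118784/15, 1288192/45, …
ICs: h(0) = 0, h′(0) = 12.

f: a_k = 0, -4, 8, -64/3, 64, -1024/5, 2048/3, -16384/7, 8192, -262144/9, …
g: a_k = -3, -12, -24, -32, -32, -128/5, -256/15, -1024/105, -512/105, -2048/945, …
f·g: L₀ = L_f ⊗_s L_g, ord ≤ 2·1.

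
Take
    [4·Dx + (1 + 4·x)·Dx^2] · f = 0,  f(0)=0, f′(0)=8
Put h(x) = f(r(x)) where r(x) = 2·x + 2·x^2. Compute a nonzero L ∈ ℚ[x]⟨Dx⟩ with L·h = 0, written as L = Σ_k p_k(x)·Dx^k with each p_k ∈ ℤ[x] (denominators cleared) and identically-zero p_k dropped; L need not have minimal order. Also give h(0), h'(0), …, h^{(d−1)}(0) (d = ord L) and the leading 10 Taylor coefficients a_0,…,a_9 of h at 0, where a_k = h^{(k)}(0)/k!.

L = (6 + 16·x + 16·x^2)·Dx + (1 + 10·x + 24·x^2 + 16·x^3)·Dx^2  (order 2).
h: a_k = 0, 16, -48, 640/3, -1088, 29696/5, -33792, 1384448/7, -1181696, 64552960/9, …
ICs: h(0) = 0, h′(0) = 16.

f: a_k = 0, 8, -16, 128/3, -128, 2048/5, -4096/3, 32768/7, -16384, 524288/9, …
L₀ from L_f via x↦r, Dx↦r'^{-1}Dx.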